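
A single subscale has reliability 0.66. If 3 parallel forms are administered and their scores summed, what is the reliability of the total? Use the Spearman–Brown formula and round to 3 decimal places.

ρ_k = kρ / (1 + (k−1)ρ) = 3·0.66 / (1 + 2·0.66) = 1.980 / 2.320 = 0.853.

0.853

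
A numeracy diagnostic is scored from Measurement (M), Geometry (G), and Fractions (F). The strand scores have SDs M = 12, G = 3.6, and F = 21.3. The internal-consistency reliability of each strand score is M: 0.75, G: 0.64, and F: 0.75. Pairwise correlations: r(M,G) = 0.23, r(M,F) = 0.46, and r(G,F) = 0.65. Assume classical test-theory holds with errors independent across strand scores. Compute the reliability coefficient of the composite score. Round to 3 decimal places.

0.840

Var(M+G+F) = 12² + 3.6² + 21.3² + 2·[12·3.6·0.23 + 12·21.3·0.46 + 3.6·21.3·0.65] = 610.65 + 354.708 = 965.358.
With uncorrelated errors the cross-covariances are all true-score covariance, so they carry over unchanged; only the diagonal terms shrink to ρᵢσᵢ².
True-score variance = [12²·0.75 + 3.6²·0.64 + 21.3²·0.75] + 354.708 = 456.562 + 354.708 = 811.27.
Reliability = 811.27 / 965.358 = 0.840.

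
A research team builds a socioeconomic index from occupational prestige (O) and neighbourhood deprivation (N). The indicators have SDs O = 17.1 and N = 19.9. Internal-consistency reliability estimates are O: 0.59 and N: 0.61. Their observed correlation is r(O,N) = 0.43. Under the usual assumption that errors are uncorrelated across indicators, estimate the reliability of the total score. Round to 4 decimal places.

Var(O+N) = 17.1² + 19.9² + 2·[17.1·19.9·0.43] = 688.42 + 292.649 = 981.069.
With uncorrelated errors the cross-covariances are all true-score covariance, so they carry over unchanged; only the diagonal terms shrink to ρᵢσᵢ².
True-score variance = [17.1²·0.59 + 19.9²·0.61] + 292.649 = 414.088 + 292.649 = 706.737.
Reliability = 706.737 / 981.069 = 0.7204.

0.7204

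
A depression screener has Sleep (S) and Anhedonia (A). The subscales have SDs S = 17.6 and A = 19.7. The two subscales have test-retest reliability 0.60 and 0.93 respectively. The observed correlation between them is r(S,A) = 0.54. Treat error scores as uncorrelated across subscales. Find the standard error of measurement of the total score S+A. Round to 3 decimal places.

12.291

Var(total) = 697.85 + 374.458 = 1072.31.
True-score variance = 546.78 + 374.458 = 921.237, so reliability = 0.8591.
Error variance = 1072.31 − 921.237 = 151.07; SEM = √151.07 = 12.291.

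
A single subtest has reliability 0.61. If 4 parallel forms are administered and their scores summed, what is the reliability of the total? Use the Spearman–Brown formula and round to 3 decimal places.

0.862

ρ_k = kρ / (1 + (k−1)ρ) = 4·0.61 / (1 + 3·0.61) = 2.440 / 2.830 = 0.862.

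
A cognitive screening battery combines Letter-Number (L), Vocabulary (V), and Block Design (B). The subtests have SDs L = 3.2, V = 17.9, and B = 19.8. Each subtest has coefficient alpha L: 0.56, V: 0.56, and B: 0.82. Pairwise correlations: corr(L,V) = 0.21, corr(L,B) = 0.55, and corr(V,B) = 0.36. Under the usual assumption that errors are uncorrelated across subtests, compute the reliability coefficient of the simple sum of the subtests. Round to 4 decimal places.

Var(L+V+B) = 3.2² + 17.9² + 19.8² + 2·[3.2·17.9·0.21 + 3.2·19.8·0.55 + 17.9·19.8·0.36] = 722.69 + 348.936 = 1071.63.
Because errors are independent across components, Cov(Tᵢ,Tⱼ) = Cov(Xᵢ,Xⱼ); the off-diagonal part of the true-score variance is the same as above.
True-score variance = [3.2²·0.56 + 17.9²·0.56 + 19.8²·0.82] + 348.936 = 506.637 + 348.936 = 855.573.
Reliability = 855.573 / 1071.63 = 0.7984.

0.7984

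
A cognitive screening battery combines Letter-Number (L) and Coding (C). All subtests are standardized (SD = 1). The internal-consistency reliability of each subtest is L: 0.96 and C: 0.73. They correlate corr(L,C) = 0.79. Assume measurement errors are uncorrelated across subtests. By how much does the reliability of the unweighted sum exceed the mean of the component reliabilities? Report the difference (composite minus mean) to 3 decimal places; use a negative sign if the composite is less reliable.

0.068

Var(sum) = 2 + 1.58 = 3.58; true-score variance = 1.69 + 1.58 = 3.27; composite reliability = 0.9134.
Mean component reliability = 0.8450.
Difference = 0.9134 − 0.8450 = 0.068.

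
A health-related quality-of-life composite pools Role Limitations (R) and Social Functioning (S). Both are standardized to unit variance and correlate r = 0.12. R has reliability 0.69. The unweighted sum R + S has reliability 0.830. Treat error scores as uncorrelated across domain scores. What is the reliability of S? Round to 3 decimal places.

Var(R+S) = 2 + 2·0.12 = 2.240.
True-score variance = ρ_R + ρ_S + 2·0.12, so 0.830 = (0.69 + ρ_S + 0.24) / 2.240.
ρ_S = 0.830·2.240 − 0.69 − 0.24 = 0.929.

0.929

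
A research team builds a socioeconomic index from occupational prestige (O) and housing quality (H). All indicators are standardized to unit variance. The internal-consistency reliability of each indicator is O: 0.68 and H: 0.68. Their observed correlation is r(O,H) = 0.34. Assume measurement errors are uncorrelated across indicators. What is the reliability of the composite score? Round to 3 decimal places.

0.761

Var(O+H) = 2 + 2·[0.34] = 2 + 0.68 = 2.68.
Under uncorrelated errors the observed covariances equal the true-score covariances, so only the own-variance terms attenuate.
True-score variance = [0.68 + 0.68] + 0.68 = 1.36 + 0.68 = 2.04.
Reliability = 2.04 / 2.68 = 0.761.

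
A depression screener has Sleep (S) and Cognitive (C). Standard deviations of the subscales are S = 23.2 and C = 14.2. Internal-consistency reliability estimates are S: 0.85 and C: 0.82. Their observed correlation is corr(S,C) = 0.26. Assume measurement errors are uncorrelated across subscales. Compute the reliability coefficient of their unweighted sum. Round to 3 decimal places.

Var(S+C) = 23.2² + 14.2² + 2·[23.2·14.2·0.26] = 739.88 + 171.309 = 911.189.
With uncorrelated errors the cross-covariances are all true-score covariance, so they carry over unchanged; only the diagonal terms shrink to ρᵢσᵢ².
True-score variance = [23.2²·0.85 + 14.2²·0.82] + 171.309 = 622.849 + 171.309 = 794.158.
Reliability = 794.158 / 911.189 = 0.872.

0.872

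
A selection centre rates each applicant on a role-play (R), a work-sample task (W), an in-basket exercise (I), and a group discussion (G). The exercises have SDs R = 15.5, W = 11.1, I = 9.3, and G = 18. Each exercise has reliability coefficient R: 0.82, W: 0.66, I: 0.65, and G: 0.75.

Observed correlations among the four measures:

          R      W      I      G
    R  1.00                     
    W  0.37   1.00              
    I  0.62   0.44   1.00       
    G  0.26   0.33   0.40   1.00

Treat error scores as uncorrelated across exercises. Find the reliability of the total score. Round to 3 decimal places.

0.876

Var(R+W+I+G) = 15.5² + 11.1² + 9.3² + 18² + 2·[15.5·11.1·0.37 + 15.5·9.3·0.62 + 15.5·18·0.26 + 11.1·9.3·0.44 + 11.1·18·0.33 + 9.3·18·0.40] = 773.95 + 807.773 = 1581.72.
With uncorrelated errors the cross-covariances are all true-score covariance, so they carry over unchanged; only the diagonal terms shrink to ρᵢσᵢ².
True-score variance = [15.5²·0.82 + 11.1²·0.66 + 9.3²·0.65 + 18²·0.75] + 807.773 = 577.542 + 807.773 = 1385.32.
Reliability = 1385.32 / 1581.72 = 0.876.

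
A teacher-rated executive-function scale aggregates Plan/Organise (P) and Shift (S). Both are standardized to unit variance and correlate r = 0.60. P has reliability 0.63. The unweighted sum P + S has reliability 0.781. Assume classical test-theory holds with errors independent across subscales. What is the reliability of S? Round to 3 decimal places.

0.669

Var(P+S) = 2 + 2·0.60 = 3.200.
True-score variance = ρ_P + ρ_S + 2·0.60, so 0.781 = (0.63 + ρ_S + 1.20) / 3.200.
ρ_S = 0.781·3.200 − 0.63 − 1.20 = 0.669.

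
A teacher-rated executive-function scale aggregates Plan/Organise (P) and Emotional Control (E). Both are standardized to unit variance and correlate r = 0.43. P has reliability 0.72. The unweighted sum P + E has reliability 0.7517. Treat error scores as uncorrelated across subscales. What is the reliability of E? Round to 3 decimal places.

Var(P+E) = 2 + 2·0.43 = 2.860.
True-score variance = ρ_P + ρ_E + 2·0.43, so 0.7517 = (0.72 + ρ_E + 0.86) / 2.860.
ρ_E = 0.7517·2.860 − 0.72 − 0.86 = 0.570.

0.570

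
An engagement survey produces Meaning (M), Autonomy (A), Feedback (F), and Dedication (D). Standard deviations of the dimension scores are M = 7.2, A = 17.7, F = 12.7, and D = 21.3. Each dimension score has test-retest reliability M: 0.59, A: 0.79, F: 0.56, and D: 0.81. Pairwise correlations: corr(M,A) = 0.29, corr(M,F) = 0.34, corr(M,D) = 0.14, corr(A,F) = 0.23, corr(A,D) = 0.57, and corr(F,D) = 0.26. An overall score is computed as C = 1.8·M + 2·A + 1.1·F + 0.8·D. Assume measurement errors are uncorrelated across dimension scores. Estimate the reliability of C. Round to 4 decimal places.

Var(C) = 1.8²·7.2² + 2²·17.7² + 1.1²·12.7² + 0.8²·21.3² + 2·[3.6·7.2·17.7·0.29 + 1.98·7.2·12.7·0.34 + 1.44·7.2·21.3·0.14 + 2.2·17.7·12.7·0.23 + 1.6·17.7·21.3·0.57 + 0.88·12.7·21.3·0.26] = 1906.64 + 1489.98 = 3396.63.
Under uncorrelated errors the observed covariances equal the true-score covariances, so only the own-variance terms attenuate.
True-score variance = [1.8²·7.2²·0.59 + 2²·17.7²·0.79 + 1.1²·12.7²·0.56 + 0.8²·21.3²·0.81] + 1489.98 = 1433.58 + 1489.98 = 2923.56.
Reliability = 2923.56 / 3396.63 = 0.8607.

0.8607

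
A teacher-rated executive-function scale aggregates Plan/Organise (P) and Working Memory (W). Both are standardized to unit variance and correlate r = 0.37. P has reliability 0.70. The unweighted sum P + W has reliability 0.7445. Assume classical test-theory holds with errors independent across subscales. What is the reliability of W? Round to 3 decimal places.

0.600

Var(P+W) = 2 + 2·0.37 = 2.740.
True-score variance = ρ_P + ρ_W + 2·0.37, so 0.7445 = (0.70 + ρ_W + 0.74) / 2.740.
ρ_W = 0.7445·2.740 − 0.70 − 0.74 = 0.600.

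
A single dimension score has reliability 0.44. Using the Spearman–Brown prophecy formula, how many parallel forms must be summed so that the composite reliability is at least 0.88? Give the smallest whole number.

10

k ≥ ρ*(1−ρ₁)/(ρ₁(1−ρ*)) = 0.88·0.56 / (0.44·0.12) = 9.333.
Smallest integer k = 10.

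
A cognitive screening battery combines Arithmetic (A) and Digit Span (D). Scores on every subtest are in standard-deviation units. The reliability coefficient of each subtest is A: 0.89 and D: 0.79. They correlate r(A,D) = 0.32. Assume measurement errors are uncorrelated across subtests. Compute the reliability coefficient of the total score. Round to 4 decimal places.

Var(A+D) = 2 + 2·[0.32] = 2 + 0.64 = 2.64.
Because errors are independent across components, Cov(Tᵢ,Tⱼ) = Cov(Xᵢ,Xⱼ); the off-diagonal part of the true-score variance is the same as above.
True-score variance = [0.89 + 0.79] + 0.64 = 1.68 + 0.64 = 2.32.
Reliability = 2.32 / 2.64 = 0.8788.

0.8788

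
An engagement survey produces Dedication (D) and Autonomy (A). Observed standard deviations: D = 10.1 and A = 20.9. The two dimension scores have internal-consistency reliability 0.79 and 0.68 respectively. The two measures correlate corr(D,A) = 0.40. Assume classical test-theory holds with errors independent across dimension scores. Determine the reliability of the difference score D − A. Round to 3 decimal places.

0.564

Var(D−A) = 10.1² + 20.9² − 2·10.1·20.9·0.40 = 538.82 − 168.872 = 369.948.
With uncorrelated errors the cross-covariances are all true-score covariance, so they carry over unchanged; only the diagonal terms shrink to ρᵢσᵢ².
True-score variance = [10.1²·0.79 + 20.9²·0.68] − 168.872 = 377.619 − 168.872 = 208.747.
Reliability = 208.747 / 369.948 = 0.564.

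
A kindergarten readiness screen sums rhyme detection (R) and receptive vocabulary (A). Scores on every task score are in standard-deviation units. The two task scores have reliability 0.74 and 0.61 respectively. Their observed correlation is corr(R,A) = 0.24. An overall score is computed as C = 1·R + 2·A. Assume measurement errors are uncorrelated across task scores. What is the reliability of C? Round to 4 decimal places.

Var(C) = 1 + 2² + 2·[2·0.24] = 5 + 0.96 = 5.96.
Under uncorrelated errors the observed covariances equal the true-score covariances, so only the own-variance terms attenuate.
True-score variance = [0.74 + 2²·0.61] + 0.96 = 3.18 + 0.96 = 4.14.
Reliability = 4.14 / 5.96 = 0.6946.

0.6946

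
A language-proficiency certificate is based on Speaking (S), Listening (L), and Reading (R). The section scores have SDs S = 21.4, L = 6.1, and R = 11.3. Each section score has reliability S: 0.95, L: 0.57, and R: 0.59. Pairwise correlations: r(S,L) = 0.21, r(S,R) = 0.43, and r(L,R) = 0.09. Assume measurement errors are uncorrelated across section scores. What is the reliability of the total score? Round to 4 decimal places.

0.8984

Var(S+L+R) = 21.4² + 6.1² + 11.3² + 2·[21.4·6.1·0.21 + 21.4·11.3·0.43 + 6.1·11.3·0.09] = 622.86 + 275.199 = 898.059.
Under uncorrelated errors the observed covariances equal the true-score covariances, so only the own-variance terms attenuate.
True-score variance = [21.4²·0.95 + 6.1²·0.57 + 11.3²·0.59] + 275.199 = 531.609 + 275.199 = 806.808.
Reliability = 806.808 / 898.059 = 0.8984.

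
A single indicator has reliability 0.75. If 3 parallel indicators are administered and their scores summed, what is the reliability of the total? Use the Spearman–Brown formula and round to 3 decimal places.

ρ_k = kρ / (1 + (k−1)ρ) = 3·0.75 / (1 + 2·0.75) = 2.250 / 2.500 = 0.900.

0.900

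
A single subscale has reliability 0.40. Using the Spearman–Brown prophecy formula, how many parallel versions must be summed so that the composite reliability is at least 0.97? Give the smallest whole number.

k ≥ ρ*(1−ρ₁)/(ρ₁(1−ρ*)) = 0.97·0.60 / (0.40·0.03) = 48.500.
Smallest integer k = 49.

49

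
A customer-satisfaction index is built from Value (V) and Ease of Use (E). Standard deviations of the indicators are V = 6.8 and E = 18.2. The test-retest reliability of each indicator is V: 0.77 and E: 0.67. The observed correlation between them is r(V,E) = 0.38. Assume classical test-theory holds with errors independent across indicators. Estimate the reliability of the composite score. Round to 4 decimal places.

Var(V+E) = 6.8² + 18.2² + 2·[6.8·18.2·0.38] = 377.48 + 94.0576 = 471.538.
Under uncorrelated errors the observed covariances equal the true-score covariances, so only the own-variance terms attenuate.
True-score variance = [6.8²·0.77 + 18.2²·0.67] + 94.0576 = 257.536 + 94.0576 = 351.593.
Reliability = 351.593 / 471.538 = 0.7456.

0.7456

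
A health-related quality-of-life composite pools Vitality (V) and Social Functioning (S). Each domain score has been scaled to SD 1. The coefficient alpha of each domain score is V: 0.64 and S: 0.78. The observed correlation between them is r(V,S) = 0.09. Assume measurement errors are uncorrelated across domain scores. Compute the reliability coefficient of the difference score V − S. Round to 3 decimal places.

0.681

Var(V−S) = 1 + 1 − 2·0.09 = 2 − 0.18 = 1.82.
Because errors are independent across components, Cov(Tᵢ,Tⱼ) = Cov(Xᵢ,Xⱼ); the off-diagonal part of the true-score variance is the same as above.
True-score variance = [0.64 + 0.78] − 0.18 = 1.42 − 0.18 = 1.24.
Reliability = 1.24 / 1.82 = 0.681.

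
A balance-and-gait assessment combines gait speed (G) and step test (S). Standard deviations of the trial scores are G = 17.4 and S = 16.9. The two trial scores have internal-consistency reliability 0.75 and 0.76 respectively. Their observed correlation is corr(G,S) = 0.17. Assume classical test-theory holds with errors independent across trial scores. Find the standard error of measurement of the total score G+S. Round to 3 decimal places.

12.010

Var(total) = 588.37 + 99.9804 = 688.35.
True-score variance = 444.134 + 99.9804 = 544.114, so reliability = 0.7905.
Error variance = 688.35 − 544.114 = 144.236; SEM = √144.236 = 12.010.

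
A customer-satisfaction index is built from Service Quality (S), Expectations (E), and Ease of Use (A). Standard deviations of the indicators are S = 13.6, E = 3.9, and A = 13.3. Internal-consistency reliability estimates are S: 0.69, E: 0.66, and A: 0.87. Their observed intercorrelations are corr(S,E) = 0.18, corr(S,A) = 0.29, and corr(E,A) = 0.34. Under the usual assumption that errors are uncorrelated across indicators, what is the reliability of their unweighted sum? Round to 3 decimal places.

Var(S+E+A) = 13.6² + 3.9² + 13.3² + 2·[13.6·3.9·0.18 + 13.6·13.3·0.29 + 3.9·13.3·0.34] = 377.06 + 159.276 = 536.336.
Because errors are independent across components, Cov(Tᵢ,Tⱼ) = Cov(Xᵢ,Xⱼ); the off-diagonal part of the true-score variance is the same as above.
True-score variance = [13.6²·0.69 + 3.9²·0.66 + 13.3²·0.87] + 159.276 = 291.555 + 159.276 = 450.832.
Reliability = 450.832 / 536.336 = 0.841.

0.841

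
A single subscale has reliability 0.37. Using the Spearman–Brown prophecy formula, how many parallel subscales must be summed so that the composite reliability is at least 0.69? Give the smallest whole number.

k ≥ ρ*(1−ρ₁)/(ρ₁(1−ρ*)) = 0.69·0.63 / (0.37·0.31) = 3.790.
Smallest integer k = 4.

4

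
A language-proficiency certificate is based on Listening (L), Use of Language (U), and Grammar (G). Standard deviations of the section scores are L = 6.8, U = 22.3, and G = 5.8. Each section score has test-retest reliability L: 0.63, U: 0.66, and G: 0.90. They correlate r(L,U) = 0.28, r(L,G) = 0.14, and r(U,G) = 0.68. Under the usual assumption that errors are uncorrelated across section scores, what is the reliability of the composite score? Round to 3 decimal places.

0.777

Var(L+U+G) = 6.8² + 22.3² + 5.8² + 2·[6.8·22.3·0.28 + 6.8·5.8·0.14 + 22.3·5.8·0.68] = 577.17 + 271.864 = 849.034.
With uncorrelated errors the cross-covariances are all true-score covariance, so they carry over unchanged; only the diagonal terms shrink to ρᵢσᵢ².
True-score variance = [6.8²·0.63 + 22.3²·0.66 + 5.8²·0.90] + 271.864 = 387.619 + 271.864 = 659.483.
Reliability = 659.483 / 849.034 = 0.777.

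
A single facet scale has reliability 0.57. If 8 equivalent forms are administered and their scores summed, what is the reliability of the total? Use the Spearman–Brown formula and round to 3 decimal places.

0.914

ρ_k = kρ / (1 + (k−1)ρ) = 8·0.57 / (1 + 7·0.57) = 4.560 / 4.990 = 0.914.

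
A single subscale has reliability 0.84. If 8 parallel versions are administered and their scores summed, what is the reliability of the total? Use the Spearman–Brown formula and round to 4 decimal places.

ρ_k = kρ / (1 + (k−1)ρ) = 8·0.84 / (1 + 7·0.84) = 6.720 / 6.880 = 0.9767.

0.9767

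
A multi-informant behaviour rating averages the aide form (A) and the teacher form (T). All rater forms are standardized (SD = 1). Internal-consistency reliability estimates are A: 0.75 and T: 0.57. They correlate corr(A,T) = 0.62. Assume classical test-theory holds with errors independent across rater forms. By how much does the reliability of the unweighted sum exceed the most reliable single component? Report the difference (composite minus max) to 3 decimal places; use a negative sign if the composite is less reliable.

0.040

Var(sum) = 2 + 1.24 = 3.24; true-score variance = 1.32 + 1.24 = 2.56; composite reliability = 0.7901.
Max component reliability = 0.7500.
Difference = 0.7901 − 0.7500 = 0.040.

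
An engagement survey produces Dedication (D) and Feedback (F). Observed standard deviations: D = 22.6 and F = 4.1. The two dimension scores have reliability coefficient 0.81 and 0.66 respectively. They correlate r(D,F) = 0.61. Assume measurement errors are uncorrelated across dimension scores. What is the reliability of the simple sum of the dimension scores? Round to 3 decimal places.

Var(D+F) = 22.6² + 4.1² + 2·[22.6·4.1·0.61] = 527.57 + 113.045 = 640.615.
With uncorrelated errors the cross-covariances are all true-score covariance, so they carry over unchanged; only the diagonal terms shrink to ρᵢσᵢ².
True-score variance = [22.6²·0.81 + 4.1²·0.66] + 113.045 = 424.81 + 113.045 = 537.855.
Reliability = 537.855 / 640.615 = 0.840.

0.840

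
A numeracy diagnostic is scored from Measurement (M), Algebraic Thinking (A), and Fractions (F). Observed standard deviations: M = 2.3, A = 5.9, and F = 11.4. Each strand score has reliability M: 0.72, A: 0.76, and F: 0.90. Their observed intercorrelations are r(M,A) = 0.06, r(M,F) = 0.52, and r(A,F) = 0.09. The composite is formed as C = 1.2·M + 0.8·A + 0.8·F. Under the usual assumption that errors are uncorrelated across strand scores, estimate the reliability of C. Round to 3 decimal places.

0.894

Var(C) = 1.2²·2.3² + 0.8²·5.9² + 0.8²·11.4² + 2·[0.96·2.3·5.9·0.06 + 0.96·2.3·11.4·0.52 + 0.64·5.9·11.4·0.09] = 113.07 + 35.4897 = 148.56.
With uncorrelated errors the cross-covariances are all true-score covariance, so they carry over unchanged; only the diagonal terms shrink to ρᵢσᵢ².
True-score variance = [1.2²·2.3²·0.72 + 0.8²·5.9²·0.76 + 0.8²·11.4²·0.90] + 35.4897 = 97.2732 + 35.4897 = 132.763.
Reliability = 132.763 / 148.56 = 0.894.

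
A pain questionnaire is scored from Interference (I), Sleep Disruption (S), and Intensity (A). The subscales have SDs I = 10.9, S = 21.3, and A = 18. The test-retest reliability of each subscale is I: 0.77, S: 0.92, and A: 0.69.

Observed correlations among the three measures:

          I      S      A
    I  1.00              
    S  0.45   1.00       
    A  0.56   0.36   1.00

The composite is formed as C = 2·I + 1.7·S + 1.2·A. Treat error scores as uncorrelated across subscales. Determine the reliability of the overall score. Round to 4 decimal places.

0.9115

Var(C) = 2²·10.9² + 1.7²·21.3² + 1.2²·18² + 2·[3.4·10.9·21.3·0.45 + 2.4·10.9·18·0.56 + 2.04·21.3·18·0.36] = 2252.96 + 1800.96 = 4053.93.
With uncorrelated errors the cross-covariances are all true-score covariance, so they carry over unchanged; only the diagonal terms shrink to ρᵢσᵢ².
True-score variance = [2²·10.9²·0.77 + 1.7²·21.3²·0.92 + 1.2²·18²·0.69] + 1800.96 = 1894.13 + 1800.96 = 3695.1.
Reliability = 3695.1 / 4053.93 = 0.9115.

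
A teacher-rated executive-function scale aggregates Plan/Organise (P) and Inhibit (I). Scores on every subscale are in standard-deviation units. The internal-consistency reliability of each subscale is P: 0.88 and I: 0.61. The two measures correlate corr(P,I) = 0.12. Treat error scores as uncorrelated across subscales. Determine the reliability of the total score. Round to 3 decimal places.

0.772

Var(P+I) = 2 + 2·[0.12] = 2 + 0.24 = 2.24.
Under uncorrelated errors the observed covariances equal the true-score covariances, so only the own-variance terms attenuate.
True-score variance = [0.88 + 0.61] + 0.24 = 1.49 + 0.24 = 1.73.
Reliability = 1.73 / 2.24 = 0.772.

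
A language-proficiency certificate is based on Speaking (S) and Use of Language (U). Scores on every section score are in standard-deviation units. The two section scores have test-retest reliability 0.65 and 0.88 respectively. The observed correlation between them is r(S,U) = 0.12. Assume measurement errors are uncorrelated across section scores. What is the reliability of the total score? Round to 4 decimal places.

Var(S+U) = 2 + 2·[0.12] = 2 + 0.24 = 2.24.
With uncorrelated errors the cross-covariances are all true-score covariance, so they carry over unchanged; only the diagonal terms shrink to ρᵢσᵢ².
True-score variance = [0.65 + 0.88] + 0.24 = 1.53 + 0.24 = 1.77.
Reliability = 1.77 / 2.24 = 0.7902.

0.7902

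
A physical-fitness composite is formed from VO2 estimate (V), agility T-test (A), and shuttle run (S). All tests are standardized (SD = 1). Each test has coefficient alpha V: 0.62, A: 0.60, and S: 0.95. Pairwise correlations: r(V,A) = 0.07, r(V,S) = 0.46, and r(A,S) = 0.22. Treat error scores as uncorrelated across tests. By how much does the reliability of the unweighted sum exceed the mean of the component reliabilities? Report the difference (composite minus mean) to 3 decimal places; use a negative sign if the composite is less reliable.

0.092

Var(sum) = 3 + 1.5 = 4.5; true-score variance = 2.17 + 1.5 = 3.67; composite reliability = 0.8156.
Mean component reliability = 0.7233.
Difference = 0.8156 − 0.7233 = 0.092.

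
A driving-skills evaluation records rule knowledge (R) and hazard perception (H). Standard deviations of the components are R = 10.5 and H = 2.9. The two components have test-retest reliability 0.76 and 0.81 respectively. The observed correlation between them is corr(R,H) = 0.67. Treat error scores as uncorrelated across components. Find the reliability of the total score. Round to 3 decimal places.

0.824

Var(R+H) = 10.5² + 2.9² + 2·[10.5·2.9·0.67] = 118.66 + 40.803 = 159.463.
Because errors are independent across components, Cov(Tᵢ,Tⱼ) = Cov(Xᵢ,Xⱼ); the off-diagonal part of the true-score variance is the same as above.
True-score variance = [10.5²·0.76 + 2.9²·0.81] + 40.803 = 90.6021 + 40.803 = 131.405.
Reliability = 131.405 / 159.463 = 0.824.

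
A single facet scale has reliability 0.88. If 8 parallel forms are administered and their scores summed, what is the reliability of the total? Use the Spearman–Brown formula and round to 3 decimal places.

ρ_k = kρ / (1 + (k−1)ρ) = 8·0.88 / (1 + 7·0.88) = 7.040 / 7.160 = 0.983.

0.983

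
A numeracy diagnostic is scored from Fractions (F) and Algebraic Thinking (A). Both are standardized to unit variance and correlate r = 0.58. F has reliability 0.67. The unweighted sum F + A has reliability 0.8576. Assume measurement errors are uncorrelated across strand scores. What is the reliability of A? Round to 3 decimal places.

Var(F+A) = 2 + 2·0.58 = 3.160.
True-score variance = ρ_F + ρ_A + 2·0.58, so 0.8576 = (0.67 + ρ_A + 1.16) / 3.160.
ρ_A = 0.8576·3.160 − 0.67 − 1.16 = 0.880.

0.880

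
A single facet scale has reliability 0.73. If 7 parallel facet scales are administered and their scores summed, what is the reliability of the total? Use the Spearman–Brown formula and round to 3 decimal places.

ρ_k = kρ / (1 + (k−1)ρ) = 7·0.73 / (1 + 6·0.73) = 5.110 / 5.380 = 0.950.

0.950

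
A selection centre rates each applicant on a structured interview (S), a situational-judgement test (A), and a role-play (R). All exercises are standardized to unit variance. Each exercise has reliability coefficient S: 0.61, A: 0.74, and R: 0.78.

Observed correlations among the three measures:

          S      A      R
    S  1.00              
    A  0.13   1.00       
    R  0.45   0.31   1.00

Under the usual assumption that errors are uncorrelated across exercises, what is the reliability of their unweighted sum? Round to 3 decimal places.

0.818

Var(S+A+R) = 3 + 2·[0.13 + 0.45 + 0.31] = 3 + 1.78 = 4.78.
With uncorrelated errors the cross-covariances are all true-score covariance, so they carry over unchanged; only the diagonal terms shrink to ρᵢσᵢ².
True-score variance = [0.61 + 0.74 + 0.78] + 1.78 = 2.13 + 1.78 = 3.91.
Reliability = 3.91 / 4.78 = 0.818.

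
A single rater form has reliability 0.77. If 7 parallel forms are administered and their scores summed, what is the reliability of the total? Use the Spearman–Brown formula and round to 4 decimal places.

0.9591

ρ_k = kρ / (1 + (k−1)ρ) = 7·0.77 / (1 + 6·0.77) = 5.390 / 5.620 = 0.9591.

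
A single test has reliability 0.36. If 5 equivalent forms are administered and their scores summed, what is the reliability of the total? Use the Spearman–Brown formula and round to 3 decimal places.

0.738

ρ_k = kρ / (1 + (k−1)ρ) = 5·0.36 / (1 + 4·0.36) = 1.800 / 2.440 = 0.738.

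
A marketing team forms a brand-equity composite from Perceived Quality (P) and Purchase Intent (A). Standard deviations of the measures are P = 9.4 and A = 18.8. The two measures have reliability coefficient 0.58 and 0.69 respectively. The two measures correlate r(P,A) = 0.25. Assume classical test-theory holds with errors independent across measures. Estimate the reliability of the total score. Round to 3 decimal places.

0.723

Var(P+A) = 9.4² + 18.8² + 2·[9.4·18.8·0.25] = 441.8 + 88.36 = 530.16.
Under uncorrelated errors the observed covariances equal the true-score covariances, so only the own-variance terms attenuate.
True-score variance = [9.4²·0.58 + 18.8²·0.69] + 88.36 = 295.122 + 88.36 = 383.482.
Reliability = 383.482 / 530.16 = 0.723.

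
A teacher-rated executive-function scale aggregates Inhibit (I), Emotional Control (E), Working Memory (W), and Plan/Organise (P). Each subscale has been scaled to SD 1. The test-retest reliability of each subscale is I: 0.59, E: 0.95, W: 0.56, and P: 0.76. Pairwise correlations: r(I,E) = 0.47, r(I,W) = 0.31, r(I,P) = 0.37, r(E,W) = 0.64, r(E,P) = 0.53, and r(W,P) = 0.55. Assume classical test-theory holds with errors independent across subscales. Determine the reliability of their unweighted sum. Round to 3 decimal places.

0.883

Var(I+E+W+P) = 4 + 2·[0.47 + 0.31 + 0.37 + 0.64 + 0.53 + 0.55] = 4 + 5.74 = 9.74.
Because errors are independent across components, Cov(Tᵢ,Tⱼ) = Cov(Xᵢ,Xⱼ); the off-diagonal part of the true-score variance is the same as above.
True-score variance = [0.59 + 0.95 + 0.56 + 0.76] + 5.74 = 2.86 + 5.74 = 8.6.
Reliability = 8.6 / 9.74 = 0.883.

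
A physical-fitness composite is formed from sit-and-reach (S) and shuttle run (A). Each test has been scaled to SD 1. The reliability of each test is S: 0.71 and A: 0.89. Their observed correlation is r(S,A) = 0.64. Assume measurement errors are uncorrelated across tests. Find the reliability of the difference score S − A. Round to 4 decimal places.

0.4444

Var(S−A) = 1 + 1 − 2·0.64 = 2 − 1.28 = 0.72.
Under uncorrelated errors the observed covariances equal the true-score covariances, so only the own-variance terms attenuate.
True-score variance = [0.71 + 0.89] − 1.28 = 1.6 − 1.28 = 0.32.
Reliability = 0.32 / 0.72 = 0.4444.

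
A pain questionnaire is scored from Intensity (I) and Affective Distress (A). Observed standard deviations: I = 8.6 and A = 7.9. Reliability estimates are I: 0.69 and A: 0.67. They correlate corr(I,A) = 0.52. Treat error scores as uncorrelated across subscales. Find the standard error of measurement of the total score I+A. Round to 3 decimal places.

6.597

Var(total) = 136.37 + 70.6576 = 207.028.
True-score variance = 92.8471 + 70.6576 = 163.505, so reliability = 0.7898.
Error variance = 207.028 − 163.505 = 43.5229; SEM = √43.5229 = 6.597.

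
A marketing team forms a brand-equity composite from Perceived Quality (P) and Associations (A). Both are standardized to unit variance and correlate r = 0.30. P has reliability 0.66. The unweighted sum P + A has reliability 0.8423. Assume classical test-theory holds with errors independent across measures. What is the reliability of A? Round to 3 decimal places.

0.930

Var(P+A) = 2 + 2·0.30 = 2.600.
True-score variance = ρ_P + ρ_A + 2·0.30, so 0.8423 = (0.66 + ρ_A + 0.60) / 2.600.
ρ_A = 0.8423·2.600 − 0.66 − 0.60 = 0.930.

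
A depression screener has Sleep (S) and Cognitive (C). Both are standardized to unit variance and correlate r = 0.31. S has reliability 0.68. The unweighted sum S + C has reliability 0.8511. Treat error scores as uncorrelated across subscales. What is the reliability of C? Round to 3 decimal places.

0.930

Var(S+C) = 2 + 2·0.31 = 2.620.
True-score variance = ρ_S + ρ_C + 2·0.31, so 0.8511 = (0.68 + ρ_C + 0.62) / 2.620.
ρ_C = 0.8511·2.620 − 0.68 − 0.62 = 0.930.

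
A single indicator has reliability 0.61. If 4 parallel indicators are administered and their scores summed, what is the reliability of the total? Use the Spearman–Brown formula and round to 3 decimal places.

ρ_k = kρ / (1 + (k−1)ρ) = 4·0.61 / (1 + 3·0.61) = 2.440 / 2.830 = 0.862.

0.862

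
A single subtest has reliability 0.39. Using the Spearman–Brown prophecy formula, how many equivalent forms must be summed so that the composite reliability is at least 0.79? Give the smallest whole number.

k ≥ ρ*(1−ρ₁)/(ρ₁(1−ρ*)) = 0.79·0.61 / (0.39·0.21) = 5.884.
Smallest integer k = 6.

6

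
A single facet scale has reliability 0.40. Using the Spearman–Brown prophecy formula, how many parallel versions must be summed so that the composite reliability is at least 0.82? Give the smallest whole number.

k ≥ ρ*(1−ρ₁)/(ρ₁(1−ρ*)) = 0.82·0.60 / (0.40·0.18) = 6.833.
Smallest integer k = 7.

7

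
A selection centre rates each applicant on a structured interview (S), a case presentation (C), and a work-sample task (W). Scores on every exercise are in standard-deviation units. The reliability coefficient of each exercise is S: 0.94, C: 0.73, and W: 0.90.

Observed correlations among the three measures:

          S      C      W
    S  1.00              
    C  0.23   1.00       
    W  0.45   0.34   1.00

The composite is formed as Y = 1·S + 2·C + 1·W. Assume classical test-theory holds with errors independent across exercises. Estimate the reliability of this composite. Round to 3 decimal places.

Var(Y) = 1 + 2² + 1 + 2·[2·0.23 + 0.45 + 2·0.34] = 6 + 3.18 = 9.18.
Because errors are independent across components, Cov(Tᵢ,Tⱼ) = Cov(Xᵢ,Xⱼ); the off-diagonal part of the true-score variance is the same as above.
True-score variance = [0.94 + 2²·0.73 + 0.90] + 3.18 = 4.76 + 3.18 = 7.94.
Reliability = 7.94 / 9.18 = 0.865.

0.865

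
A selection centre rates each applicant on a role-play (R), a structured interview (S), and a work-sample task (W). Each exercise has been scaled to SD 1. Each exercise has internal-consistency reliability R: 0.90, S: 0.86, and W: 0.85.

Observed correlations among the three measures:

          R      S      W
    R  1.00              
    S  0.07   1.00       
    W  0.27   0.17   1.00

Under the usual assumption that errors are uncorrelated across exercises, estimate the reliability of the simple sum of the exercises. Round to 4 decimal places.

Var(R+S+W) = 3 + 2·[0.07 + 0.27 + 0.17] = 3 + 1.02 = 4.02.
Under uncorrelated errors the observed covariances equal the true-score covariances, so only the own-variance terms attenuate.
True-score variance = [0.90 + 0.86 + 0.85] + 1.02 = 2.61 + 1.02 = 3.63.
Reliability = 3.63 / 4.02 = 0.9030.

0.9030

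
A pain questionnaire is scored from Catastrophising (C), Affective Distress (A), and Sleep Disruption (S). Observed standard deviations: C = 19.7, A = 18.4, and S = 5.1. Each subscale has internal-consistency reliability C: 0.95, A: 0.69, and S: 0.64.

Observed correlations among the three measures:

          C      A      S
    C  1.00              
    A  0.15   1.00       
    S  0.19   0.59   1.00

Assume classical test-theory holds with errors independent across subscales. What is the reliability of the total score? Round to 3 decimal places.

0.868

Var(C+A+S) = 19.7² + 18.4² + 5.1² + 2·[19.7·18.4·0.15 + 19.7·5.1·0.19 + 18.4·5.1·0.59] = 752.66 + 257.654 = 1010.31.
With uncorrelated errors the cross-covariances are all true-score covariance, so they carry over unchanged; only the diagonal terms shrink to ρᵢσᵢ².
True-score variance = [19.7²·0.95 + 18.4²·0.69 + 5.1²·0.64] + 257.654 = 618.938 + 257.654 = 876.592.
Reliability = 876.592 / 1010.31 = 0.868.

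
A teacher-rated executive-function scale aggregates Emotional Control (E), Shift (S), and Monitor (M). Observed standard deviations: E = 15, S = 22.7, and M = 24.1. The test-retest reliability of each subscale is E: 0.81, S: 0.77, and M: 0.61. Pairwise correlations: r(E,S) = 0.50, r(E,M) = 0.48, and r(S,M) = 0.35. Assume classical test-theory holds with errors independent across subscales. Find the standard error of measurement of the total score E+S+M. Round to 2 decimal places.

19.69

Var(total) = 1321.1 + 1070.49 = 2391.59.
True-score variance = 933.317 + 1070.49 = 2003.81, so reliability = 0.8379.
Error variance = 2391.59 − 2003.81 = 387.783; SEM = √387.783 = 19.69.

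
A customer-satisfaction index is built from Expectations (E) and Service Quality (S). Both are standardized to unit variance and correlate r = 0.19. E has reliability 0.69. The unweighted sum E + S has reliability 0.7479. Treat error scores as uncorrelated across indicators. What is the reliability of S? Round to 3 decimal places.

0.710

Var(E+S) = 2 + 2·0.19 = 2.380.
True-score variance = ρ_E + ρ_S + 2·0.19, so 0.7479 = (0.69 + ρ_S + 0.38) / 2.380.
ρ_S = 0.7479·2.380 − 0.69 − 0.38 = 0.710.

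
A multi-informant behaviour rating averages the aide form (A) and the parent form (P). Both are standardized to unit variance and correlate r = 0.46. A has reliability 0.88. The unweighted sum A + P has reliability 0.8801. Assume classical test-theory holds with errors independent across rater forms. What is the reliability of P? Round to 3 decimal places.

Var(A+P) = 2 + 2·0.46 = 2.920.
True-score variance = ρ_A + ρ_P + 2·0.46, so 0.8801 = (0.88 + ρ_P + 0.92) / 2.920.
ρ_P = 0.8801·2.920 − 0.88 − 0.92 = 0.770.

0.770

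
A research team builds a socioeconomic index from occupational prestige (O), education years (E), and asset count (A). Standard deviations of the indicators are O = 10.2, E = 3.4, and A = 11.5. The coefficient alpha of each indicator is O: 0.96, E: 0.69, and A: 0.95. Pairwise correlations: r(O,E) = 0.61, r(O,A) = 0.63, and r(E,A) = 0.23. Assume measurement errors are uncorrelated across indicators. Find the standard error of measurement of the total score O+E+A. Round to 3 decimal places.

Var(total) = 247.85 + 208.094 = 455.944.
True-score variance = 233.492 + 208.094 = 441.586, so reliability = 0.9685.
Error variance = 455.944 − 441.586 = 14.3577; SEM = √14.3577 = 3.789.

3.789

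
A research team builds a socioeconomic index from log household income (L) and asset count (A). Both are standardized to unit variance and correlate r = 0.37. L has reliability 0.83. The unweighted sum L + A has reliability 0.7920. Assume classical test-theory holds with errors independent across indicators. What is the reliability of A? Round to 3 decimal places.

Var(L+A) = 2 + 2·0.37 = 2.740.
True-score variance = ρ_L + ρ_A + 2·0.37, so 0.7920 = (0.83 + ρ_A + 0.74) / 2.740.
ρ_A = 0.7920·2.740 − 0.83 − 0.74 = 0.600.

0.600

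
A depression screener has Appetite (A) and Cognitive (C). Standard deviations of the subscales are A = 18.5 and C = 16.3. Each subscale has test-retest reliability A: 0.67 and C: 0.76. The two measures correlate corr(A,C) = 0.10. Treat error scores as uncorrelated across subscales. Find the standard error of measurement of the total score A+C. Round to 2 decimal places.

13.29

Var(total) = 607.94 + 60.31 = 668.25.
True-score variance = 431.232 + 60.31 = 491.542, so reliability = 0.7356.
Error variance = 668.25 − 491.542 = 176.708; SEM = √176.708 = 13.29.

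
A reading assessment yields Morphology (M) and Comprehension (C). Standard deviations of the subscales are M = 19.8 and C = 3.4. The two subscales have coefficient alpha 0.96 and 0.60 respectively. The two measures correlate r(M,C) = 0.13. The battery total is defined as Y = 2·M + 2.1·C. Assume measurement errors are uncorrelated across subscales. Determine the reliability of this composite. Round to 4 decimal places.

Var(Y) = 2²·19.8² + 2.1²·3.4² + 2·[4.2·19.8·3.4·0.13] = 1619.14 + 73.5134 = 1692.65.
Under uncorrelated errors the observed covariances equal the true-score covariances, so only the own-variance terms attenuate.
True-score variance = [2²·19.8²·0.96 + 2.1²·3.4²·0.60] + 73.5134 = 1536.02 + 73.5134 = 1609.53.
Reliability = 1609.53 / 1692.65 = 0.9509.

0.9509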